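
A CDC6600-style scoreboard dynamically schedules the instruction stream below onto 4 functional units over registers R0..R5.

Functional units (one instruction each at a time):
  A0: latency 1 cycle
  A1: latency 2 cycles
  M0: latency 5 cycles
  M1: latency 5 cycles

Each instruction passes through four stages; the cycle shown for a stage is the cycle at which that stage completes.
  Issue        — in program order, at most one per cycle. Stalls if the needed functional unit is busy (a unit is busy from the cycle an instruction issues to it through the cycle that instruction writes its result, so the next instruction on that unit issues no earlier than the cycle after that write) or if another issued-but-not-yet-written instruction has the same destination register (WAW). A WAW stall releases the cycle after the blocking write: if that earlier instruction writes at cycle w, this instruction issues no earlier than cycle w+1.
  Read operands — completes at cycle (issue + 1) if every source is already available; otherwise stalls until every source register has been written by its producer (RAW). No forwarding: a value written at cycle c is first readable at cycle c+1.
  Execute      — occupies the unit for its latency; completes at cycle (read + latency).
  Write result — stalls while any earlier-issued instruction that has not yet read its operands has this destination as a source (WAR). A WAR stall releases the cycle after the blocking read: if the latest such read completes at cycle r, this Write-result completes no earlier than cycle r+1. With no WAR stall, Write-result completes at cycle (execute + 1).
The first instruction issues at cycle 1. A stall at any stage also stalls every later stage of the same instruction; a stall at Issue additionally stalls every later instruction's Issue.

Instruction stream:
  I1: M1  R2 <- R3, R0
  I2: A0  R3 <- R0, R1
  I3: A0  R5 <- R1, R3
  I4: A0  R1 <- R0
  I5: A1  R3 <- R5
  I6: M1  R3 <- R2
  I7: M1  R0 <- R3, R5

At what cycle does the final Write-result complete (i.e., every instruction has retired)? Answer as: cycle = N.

1) issue 1, read 2, done 7, write 8
2) issue 2, read 3, done 4, write 5
3) issue 6, read 7, done 8, write 9  <struct: A0 busy until I2 writes@5>
4) issue 10, read 11, done 12, write 13  <struct: A0 busy until I3 writes@9>
5) issue 11, read 12, done 14, write 15
6) issue 16, read 17, done 22, write 23  <WAW R3: wait I5 write@15>
7) issue 24, read 25, done 30, write 31  <struct: M1 busy until I6 writes@23>

cycle = 31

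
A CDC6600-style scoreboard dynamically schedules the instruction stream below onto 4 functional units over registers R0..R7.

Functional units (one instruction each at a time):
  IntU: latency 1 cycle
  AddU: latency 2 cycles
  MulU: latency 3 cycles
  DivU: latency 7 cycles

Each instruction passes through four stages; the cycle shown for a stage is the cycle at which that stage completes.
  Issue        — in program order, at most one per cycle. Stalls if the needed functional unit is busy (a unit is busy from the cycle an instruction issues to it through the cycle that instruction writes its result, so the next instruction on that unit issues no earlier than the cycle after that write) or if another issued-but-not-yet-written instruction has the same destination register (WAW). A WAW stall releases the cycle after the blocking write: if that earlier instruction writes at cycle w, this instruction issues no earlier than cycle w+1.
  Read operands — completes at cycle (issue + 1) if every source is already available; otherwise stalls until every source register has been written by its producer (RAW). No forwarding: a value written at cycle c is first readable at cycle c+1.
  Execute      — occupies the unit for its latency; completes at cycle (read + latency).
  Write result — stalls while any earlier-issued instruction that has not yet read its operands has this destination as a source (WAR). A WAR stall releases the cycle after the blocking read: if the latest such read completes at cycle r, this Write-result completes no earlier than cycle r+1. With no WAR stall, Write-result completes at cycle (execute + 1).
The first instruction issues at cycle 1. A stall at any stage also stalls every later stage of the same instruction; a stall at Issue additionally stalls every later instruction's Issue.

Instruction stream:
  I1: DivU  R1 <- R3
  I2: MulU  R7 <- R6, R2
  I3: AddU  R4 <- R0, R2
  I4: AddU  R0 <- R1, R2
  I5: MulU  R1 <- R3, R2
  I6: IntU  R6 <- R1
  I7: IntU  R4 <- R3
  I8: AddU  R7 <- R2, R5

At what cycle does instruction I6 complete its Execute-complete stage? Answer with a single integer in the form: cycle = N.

[1] I1→DivU
[2] I1 RO · I2→MulU
[3] I2 RO · I3→AddU
[4] I3 RO
[6] I2 EX · I3 EX
[7] I2 WR R7 · I3 WR R4
[8] I4→AddU
[9] I1 EX
[10] I1 WR R1
[11] I4 RO · I5→MulU
[12] I5 RO · I6→IntU
[13] I4 EX
[14] I4 WR R0
[15] I5 EX
[16] I5 WR R1
[17] I6 RO
[18] I6 EX
[19] I6 WR R6
[20] I7→IntU
[21] I7 RO · I8→AddU
[22] I7 EX · I8 RO
[23] I7 WR R4
[24] I8 EX
[25] I8 WR R7

cycle = 18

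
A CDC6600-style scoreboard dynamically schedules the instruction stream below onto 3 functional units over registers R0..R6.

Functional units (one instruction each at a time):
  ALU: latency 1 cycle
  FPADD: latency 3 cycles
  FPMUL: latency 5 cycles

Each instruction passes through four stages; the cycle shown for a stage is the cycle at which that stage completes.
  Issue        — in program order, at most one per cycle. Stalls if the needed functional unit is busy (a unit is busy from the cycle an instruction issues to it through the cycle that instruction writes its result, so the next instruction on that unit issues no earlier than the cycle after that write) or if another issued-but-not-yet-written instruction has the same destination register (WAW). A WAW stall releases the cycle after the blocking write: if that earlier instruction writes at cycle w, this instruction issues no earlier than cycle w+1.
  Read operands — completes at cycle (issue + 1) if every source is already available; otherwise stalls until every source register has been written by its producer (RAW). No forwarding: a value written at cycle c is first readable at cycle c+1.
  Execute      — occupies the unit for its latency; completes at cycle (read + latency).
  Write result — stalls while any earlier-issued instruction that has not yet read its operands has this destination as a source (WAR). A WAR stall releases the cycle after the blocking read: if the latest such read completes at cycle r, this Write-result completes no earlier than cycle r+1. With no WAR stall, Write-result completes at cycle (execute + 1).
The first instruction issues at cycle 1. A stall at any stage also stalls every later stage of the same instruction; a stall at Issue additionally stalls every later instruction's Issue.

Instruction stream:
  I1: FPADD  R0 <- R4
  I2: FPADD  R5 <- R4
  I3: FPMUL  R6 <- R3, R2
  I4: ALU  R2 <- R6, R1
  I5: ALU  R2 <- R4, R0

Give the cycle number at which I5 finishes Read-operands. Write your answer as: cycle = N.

cycle 1: I1 issues→FPADD
cycle 2: I1 reads
cycle 5: I1 exec-done
cycle 6: I1 writes R0
cycle 7: I2 issues→FPADD
cycle 8: I2 reads · I3 issues→FPMUL
cycle 9: I3 reads · I4 issues→ALU
cycle 11: I2 exec-done
cycle 12: I2 writes R5
cycle 14: I3 exec-done
cycle 15: I3 writes R6
cycle 16: I4 reads
cycle 17: I4 exec-done
cycle 18: I4 writes R2
cycle 19: I5 issues→ALU
cycle 20: I5 reads
cycle 21: I5 exec-done
cycle 22: I5 writes R2

cycle = 20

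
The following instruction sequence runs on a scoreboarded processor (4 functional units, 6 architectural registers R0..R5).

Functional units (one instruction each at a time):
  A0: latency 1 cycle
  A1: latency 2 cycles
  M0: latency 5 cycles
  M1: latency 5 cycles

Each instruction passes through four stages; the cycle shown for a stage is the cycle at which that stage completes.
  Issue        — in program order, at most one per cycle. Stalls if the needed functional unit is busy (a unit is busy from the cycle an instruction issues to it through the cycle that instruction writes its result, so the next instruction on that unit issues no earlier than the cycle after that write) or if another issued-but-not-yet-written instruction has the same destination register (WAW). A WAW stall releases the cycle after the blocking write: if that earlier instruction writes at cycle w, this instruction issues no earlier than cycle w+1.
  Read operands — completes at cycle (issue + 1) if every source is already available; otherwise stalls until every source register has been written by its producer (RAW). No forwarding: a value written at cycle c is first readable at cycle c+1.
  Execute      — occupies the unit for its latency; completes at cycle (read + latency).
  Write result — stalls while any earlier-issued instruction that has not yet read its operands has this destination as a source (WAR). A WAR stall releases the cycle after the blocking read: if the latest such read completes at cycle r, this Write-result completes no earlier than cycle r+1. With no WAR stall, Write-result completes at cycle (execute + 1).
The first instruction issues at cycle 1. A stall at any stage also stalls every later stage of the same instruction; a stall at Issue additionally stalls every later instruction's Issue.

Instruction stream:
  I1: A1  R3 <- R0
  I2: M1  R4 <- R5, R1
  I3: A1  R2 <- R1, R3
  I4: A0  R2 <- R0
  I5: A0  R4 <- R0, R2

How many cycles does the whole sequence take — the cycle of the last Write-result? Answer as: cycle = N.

  I1 | 1 | 2 | 4 | 5
  I2 | 2 | 3 | 8 | 9
  I3 | 6 | 7 | 9 | 10   struct: A1 busy until I1 writes@5
  I4 | 11 | 12 | 13 | 14   WAW R2: wait I3 write@10
  I5 | 15 | 16 | 17 | 18   struct: A0 busy until I4 writes@14

cycle = 18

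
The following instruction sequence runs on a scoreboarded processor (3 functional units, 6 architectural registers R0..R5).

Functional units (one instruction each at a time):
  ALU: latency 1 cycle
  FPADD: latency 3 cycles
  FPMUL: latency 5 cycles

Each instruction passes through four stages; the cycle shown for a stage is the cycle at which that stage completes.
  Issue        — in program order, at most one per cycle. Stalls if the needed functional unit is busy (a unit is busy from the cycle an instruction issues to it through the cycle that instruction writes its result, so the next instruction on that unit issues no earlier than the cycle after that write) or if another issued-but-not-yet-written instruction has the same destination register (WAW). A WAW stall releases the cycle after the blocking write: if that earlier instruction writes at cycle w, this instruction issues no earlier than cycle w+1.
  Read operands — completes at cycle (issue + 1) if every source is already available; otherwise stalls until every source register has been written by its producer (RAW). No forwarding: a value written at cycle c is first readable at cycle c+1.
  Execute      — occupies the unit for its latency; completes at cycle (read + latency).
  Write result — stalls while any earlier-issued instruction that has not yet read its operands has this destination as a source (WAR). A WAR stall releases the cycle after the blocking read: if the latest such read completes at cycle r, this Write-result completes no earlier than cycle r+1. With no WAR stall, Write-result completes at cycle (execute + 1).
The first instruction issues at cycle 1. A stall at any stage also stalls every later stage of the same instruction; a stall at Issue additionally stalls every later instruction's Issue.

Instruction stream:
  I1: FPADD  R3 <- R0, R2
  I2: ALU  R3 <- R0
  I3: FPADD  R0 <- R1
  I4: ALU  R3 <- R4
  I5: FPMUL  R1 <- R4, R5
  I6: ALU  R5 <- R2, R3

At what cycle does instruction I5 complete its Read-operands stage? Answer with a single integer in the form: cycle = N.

cycle = 13

I1  is:1  ro:2  ex:5  wr:6
I2  is:7  ro:8  ex:9  wr:10  — WAW R3: wait I1 write@6
I3  is:8  ro:9  ex:12  wr:13
I4  is:11  ro:12  ex:13  wr:14  — struct: ALU busy until I2 writes@10
I5  is:12  ro:13  ex:18  wr:19
I6  is:15  ro:16  ex:17  wr:18  — struct: ALU busy until I4 writes@14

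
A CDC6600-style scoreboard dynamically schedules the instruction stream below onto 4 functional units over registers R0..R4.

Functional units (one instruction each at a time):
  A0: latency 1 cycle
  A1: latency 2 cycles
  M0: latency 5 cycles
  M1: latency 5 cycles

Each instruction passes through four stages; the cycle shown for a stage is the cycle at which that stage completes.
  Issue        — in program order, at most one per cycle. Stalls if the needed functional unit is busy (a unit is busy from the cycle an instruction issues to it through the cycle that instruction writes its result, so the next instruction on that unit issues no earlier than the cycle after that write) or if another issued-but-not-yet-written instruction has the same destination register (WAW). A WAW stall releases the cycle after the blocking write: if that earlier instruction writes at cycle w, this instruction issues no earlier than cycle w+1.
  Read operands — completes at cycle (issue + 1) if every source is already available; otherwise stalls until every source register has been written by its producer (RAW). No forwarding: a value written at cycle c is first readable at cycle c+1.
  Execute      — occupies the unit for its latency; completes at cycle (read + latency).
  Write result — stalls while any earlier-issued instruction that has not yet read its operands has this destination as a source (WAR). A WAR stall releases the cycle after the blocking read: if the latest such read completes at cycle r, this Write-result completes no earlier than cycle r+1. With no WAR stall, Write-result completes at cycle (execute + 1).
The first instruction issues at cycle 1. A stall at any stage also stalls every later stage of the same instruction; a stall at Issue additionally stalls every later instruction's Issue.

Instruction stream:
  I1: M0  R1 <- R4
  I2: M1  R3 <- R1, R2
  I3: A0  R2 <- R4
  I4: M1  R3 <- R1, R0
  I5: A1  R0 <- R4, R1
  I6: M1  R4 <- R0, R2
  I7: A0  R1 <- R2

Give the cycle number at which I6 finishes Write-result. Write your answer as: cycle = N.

c1: issue I1 (M0)
c2: I1 read-ops, issue I2 (M1)
c3: issue I3 (A0)
c4: I3 read-ops
c5: I3 finished on A0
c7: I1 finished on M0
c8: I1→R1
c9: I2 read-ops
c10: I3→R2
c14: I2 finished on M1
c15: I2→R3
c16: issue I4 (M1)
c17: I4 read-ops, issue I5 (A1)
c18: I5 read-ops
c20: I5 finished on A1
c21: I5→R0
c22: I4 finished on M1
c23: I4→R3
c24: issue I6 (M1)
c25: I6 read-ops, issue I7 (A0)
c26: I7 read-ops
c27: I7 finished on A0
c28: I7→R1
c30: I6 finished on M1
c31: I6→R4

cycle = 31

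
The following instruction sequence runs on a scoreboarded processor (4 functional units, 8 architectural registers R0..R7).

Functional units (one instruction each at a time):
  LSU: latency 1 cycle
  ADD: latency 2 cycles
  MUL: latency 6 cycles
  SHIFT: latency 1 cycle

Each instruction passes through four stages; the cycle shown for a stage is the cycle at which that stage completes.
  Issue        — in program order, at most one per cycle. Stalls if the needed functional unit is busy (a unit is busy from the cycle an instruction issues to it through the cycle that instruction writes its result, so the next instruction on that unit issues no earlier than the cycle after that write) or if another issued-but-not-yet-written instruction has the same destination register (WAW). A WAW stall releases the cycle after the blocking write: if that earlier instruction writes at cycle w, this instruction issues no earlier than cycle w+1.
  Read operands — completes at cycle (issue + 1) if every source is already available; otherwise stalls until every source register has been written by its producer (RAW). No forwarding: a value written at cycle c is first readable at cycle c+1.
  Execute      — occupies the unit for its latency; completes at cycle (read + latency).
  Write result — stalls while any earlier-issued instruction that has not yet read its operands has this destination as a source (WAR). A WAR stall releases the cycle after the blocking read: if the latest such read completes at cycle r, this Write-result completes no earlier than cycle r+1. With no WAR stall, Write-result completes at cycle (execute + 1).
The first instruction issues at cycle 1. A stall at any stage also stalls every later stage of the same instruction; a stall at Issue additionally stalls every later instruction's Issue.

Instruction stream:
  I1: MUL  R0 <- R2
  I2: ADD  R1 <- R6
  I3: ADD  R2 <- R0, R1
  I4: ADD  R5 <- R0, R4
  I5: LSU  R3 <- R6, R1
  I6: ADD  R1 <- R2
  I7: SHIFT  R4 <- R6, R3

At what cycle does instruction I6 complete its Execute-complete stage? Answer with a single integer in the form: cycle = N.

[1] I1 issues→MUL
[2] I1 reads; I2 issues→ADD
[3] I2 reads
[5] I2 exec-done
[6] I2 writes R1
[7] I3 issues→ADD
[8] I1 exec-done
[9] I1 writes R0
[10] I3 reads
[12] I3 exec-done
[13] I3 writes R2
[14] I4 issues→ADD
[15] I4 reads; I5 issues→LSU
[16] I5 reads
[17] I4 exec-done; I5 exec-done
[18] I4 writes R5; I5 writes R3
[19] I6 issues→ADD
[20] I6 reads; I7 issues→SHIFT
[21] I7 reads
[22] I6 exec-done; I7 exec-done
[23] I6 writes R1; I7 writes R4

cycle = 22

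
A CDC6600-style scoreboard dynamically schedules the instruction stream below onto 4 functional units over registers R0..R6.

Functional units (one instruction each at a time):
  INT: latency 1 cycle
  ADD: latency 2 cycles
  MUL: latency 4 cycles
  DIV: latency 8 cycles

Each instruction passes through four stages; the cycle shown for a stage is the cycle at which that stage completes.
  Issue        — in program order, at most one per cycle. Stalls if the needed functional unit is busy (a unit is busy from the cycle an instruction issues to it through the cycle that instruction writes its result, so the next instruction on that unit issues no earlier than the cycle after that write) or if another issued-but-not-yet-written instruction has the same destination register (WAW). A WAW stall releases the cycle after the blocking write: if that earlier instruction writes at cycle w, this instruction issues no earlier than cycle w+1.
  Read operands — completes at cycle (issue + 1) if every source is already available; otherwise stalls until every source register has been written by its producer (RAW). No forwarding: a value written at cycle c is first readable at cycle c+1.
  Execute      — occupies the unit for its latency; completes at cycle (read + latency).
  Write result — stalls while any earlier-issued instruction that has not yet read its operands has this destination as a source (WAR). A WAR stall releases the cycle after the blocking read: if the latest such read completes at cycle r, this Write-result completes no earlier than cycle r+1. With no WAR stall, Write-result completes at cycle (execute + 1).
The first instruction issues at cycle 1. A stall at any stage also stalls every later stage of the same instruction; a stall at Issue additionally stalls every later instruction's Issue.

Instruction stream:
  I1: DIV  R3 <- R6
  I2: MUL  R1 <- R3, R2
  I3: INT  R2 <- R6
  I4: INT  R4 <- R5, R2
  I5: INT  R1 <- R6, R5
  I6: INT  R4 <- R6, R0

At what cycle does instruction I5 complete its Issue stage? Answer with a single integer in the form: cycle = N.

  I1 | 1 | 2 | 10 | 11
  I2 | 2 | 12 | 16 | 17   RAW R3: wait I1 write@11
  I3 | 3 | 4 | 5 | 13   WAR R2: wait I2 read@12
  I4 | 14 | 15 | 16 | 17   struct: INT busy until I3 writes@13
  I5 | 18 | 19 | 20 | 21   struct: INT busy until I4 writes@17
  I6 | 22 | 23 | 24 | 25   struct: INT busy until I5 writes@21

cycle = 18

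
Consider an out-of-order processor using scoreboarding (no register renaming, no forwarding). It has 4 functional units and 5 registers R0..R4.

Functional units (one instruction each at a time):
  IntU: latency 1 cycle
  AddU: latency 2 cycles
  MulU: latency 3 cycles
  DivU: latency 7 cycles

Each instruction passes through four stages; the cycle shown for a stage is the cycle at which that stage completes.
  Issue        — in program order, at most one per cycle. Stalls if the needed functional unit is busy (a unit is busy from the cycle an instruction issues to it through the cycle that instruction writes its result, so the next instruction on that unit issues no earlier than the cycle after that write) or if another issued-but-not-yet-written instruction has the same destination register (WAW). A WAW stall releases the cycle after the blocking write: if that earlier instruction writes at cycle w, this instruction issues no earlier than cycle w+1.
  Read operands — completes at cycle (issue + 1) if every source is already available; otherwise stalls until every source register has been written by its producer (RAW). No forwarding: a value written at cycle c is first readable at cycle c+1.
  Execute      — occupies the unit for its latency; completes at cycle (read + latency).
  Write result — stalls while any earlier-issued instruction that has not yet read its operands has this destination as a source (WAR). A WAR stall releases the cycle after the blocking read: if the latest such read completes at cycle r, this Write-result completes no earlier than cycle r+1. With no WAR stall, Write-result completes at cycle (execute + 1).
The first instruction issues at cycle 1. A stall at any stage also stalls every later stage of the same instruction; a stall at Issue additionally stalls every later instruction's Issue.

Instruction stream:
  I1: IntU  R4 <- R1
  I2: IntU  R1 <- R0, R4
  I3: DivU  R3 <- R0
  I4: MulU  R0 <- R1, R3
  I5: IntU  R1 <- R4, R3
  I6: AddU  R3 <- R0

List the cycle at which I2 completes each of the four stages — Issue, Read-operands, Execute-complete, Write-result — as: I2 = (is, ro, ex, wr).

I2 = (5, 6, 7, 8)

[I1] 1/2/3/4
[I2] 5/6/7/8  (struct: IntU busy until I1 writes@4)
[I3] 6/7/14/15
[I4] 7/16/19/20  (RAW R3: wait I3 write@15)
[I5] 9/16/17/18  (struct: IntU busy until I2 writes@8; RAW R3: wait I3 write@15)
[I6] 16/21/23/24  (WAW R3: wait I3 write@15; RAW R0: wait I4 write@20)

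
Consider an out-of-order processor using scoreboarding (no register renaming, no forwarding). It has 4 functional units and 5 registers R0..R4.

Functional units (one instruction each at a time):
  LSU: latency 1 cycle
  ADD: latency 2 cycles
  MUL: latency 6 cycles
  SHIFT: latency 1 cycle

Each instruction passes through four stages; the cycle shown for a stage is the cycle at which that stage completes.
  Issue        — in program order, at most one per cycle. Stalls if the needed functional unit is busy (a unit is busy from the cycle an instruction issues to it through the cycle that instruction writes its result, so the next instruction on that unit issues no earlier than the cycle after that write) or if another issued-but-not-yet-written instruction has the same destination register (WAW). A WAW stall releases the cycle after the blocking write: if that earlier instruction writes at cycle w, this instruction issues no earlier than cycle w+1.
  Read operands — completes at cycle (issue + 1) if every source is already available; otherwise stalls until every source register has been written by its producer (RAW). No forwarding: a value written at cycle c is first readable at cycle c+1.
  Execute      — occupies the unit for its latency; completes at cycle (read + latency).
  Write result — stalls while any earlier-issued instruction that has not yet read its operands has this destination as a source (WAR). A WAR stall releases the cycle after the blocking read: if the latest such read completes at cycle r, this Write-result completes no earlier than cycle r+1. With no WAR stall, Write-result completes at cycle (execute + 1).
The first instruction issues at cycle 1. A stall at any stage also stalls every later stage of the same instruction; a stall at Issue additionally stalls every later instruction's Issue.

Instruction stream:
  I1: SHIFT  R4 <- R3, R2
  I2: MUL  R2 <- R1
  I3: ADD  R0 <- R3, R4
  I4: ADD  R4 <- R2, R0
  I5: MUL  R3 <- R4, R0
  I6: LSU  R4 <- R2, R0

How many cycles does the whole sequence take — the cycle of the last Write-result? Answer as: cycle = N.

cycle = 22

I1  is:1  ro:2  ex:3  wr:4
I2  is:2  ro:3  ex:9  wr:10
I3  is:3  ro:5  ex:7  wr:8  — RAW R4: wait I1 write@4
I4  is:9  ro:11  ex:13  wr:14  — struct: ADD busy until I3 writes@8, RAW R2: wait I2 write@10
I5  is:11  ro:15  ex:21  wr:22  — struct: MUL busy until I2 writes@10, RAW R4: wait I4 write@14
I6  is:15  ro:16  ex:17  wr:18  — WAW R4: wait I4 write@14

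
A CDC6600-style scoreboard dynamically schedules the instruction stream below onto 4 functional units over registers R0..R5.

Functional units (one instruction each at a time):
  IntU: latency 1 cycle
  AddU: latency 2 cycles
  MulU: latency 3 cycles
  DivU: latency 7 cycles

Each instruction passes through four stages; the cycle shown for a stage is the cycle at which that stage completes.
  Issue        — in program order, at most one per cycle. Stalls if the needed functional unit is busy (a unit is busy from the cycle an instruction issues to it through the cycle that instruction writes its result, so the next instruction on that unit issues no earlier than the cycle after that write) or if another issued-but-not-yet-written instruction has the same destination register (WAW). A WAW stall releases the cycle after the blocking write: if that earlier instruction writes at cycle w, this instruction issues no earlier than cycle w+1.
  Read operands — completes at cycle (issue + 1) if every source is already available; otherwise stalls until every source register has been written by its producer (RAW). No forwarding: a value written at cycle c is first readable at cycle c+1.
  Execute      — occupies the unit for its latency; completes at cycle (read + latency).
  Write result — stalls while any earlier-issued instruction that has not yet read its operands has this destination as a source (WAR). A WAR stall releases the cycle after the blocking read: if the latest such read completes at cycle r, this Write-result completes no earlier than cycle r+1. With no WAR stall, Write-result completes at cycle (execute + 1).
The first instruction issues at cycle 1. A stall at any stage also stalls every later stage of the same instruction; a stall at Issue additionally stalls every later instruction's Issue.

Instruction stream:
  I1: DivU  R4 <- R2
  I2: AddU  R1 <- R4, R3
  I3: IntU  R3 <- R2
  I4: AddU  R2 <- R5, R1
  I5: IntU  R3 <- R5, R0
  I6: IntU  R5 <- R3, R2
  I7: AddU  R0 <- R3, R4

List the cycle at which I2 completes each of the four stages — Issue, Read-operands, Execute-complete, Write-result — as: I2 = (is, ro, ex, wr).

I2 = (2, 11, 13, 14)

c1: I1→DivU
c2: I1 RO · I2→AddU
c3: I3→IntU
c4: I3 RO
c5: I3 EX
c9: I1 EX
c10: I1 WR R4
c11: I2 RO
c12: I3 WR R3
c13: I2 EX
c14: I2 WR R1
c15: I4→AddU
c16: I4 RO · I5→IntU
c17: I5 RO
c18: I4 EX · I5 EX
c19: I4 WR R2 · I5 WR R3
c20: I6→IntU
c21: I6 RO · I7→AddU
c22: I6 EX · I7 RO
c23: I6 WR R5
c24: I7 EX
c25: I7 WR R0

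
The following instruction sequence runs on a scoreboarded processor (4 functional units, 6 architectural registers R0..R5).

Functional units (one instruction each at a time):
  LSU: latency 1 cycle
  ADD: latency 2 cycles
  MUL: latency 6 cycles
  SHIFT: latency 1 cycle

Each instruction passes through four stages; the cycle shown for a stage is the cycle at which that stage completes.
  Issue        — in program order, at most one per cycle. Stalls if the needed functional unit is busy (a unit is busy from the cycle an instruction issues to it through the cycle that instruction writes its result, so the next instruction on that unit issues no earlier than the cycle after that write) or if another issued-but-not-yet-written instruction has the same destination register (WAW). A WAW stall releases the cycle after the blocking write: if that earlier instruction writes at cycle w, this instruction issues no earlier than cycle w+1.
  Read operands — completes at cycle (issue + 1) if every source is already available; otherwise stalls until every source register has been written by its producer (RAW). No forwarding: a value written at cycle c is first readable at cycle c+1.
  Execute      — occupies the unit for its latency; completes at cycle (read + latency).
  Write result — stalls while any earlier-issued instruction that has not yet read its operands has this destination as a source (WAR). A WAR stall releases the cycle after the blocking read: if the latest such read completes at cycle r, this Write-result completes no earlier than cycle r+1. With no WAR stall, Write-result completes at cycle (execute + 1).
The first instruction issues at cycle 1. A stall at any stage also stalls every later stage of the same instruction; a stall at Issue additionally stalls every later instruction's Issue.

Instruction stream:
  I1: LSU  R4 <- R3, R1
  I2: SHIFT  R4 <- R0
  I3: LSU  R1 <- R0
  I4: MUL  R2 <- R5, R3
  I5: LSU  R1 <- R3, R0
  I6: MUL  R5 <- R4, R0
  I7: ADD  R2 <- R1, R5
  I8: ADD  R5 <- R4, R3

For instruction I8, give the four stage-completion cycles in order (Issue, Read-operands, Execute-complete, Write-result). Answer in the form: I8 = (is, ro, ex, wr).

1) issue 1, read 2, done 3, write 4
2) issue 5, read 6, done 7, write 8  <WAW R4: wait I1 write@4>
3) issue 6, read 7, done 8, write 9
4) issue 7, read 8, done 14, write 15
5) issue 10, read 11, done 12, write 13  <struct: LSU busy until I3 writes@9>
6) issue 16, read 17, done 23, write 24  <struct: MUL busy until I4 writes@15>
7) issue 17, read 25, done 27, write 28  <RAW R5: wait I6 write@24>
8) issue 29, read 30, done 32, write 33  <struct: ADD busy until I7 writes@28>

I8 = (29, 30, 32, 33)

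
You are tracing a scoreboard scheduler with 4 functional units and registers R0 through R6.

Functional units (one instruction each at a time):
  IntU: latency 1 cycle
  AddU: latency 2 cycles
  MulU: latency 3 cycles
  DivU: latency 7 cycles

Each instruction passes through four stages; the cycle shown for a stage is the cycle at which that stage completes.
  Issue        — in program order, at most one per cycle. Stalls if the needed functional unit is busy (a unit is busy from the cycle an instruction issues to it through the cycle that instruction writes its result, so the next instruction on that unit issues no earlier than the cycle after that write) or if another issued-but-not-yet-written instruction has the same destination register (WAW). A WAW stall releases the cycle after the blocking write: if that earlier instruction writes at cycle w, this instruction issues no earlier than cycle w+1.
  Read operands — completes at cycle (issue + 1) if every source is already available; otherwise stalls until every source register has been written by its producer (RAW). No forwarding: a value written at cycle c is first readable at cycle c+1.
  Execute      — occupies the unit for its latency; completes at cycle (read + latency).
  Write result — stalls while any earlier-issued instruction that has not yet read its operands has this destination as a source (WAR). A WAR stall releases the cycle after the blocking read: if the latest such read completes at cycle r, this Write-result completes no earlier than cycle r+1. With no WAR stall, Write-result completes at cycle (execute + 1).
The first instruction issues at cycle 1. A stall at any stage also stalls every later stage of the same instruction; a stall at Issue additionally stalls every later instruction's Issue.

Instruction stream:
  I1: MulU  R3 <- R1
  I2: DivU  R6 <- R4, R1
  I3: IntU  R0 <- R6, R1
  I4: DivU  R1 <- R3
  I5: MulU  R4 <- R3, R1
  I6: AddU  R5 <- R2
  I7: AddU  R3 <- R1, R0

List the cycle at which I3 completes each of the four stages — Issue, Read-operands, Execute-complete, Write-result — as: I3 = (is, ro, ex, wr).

I3 = (3, 12, 13, 14)

[I1] 1/2/5/6
[I2] 2/3/10/11
[I3] 3/12/13/14  (RAW R6: wait I2 write@11)
[I4] 12/13/20/21  (struct: DivU busy until I2 writes@11)
[I5] 13/22/25/26  (RAW R1: wait I4 write@21)
[I6] 14/15/17/18
[I7] 19/22/24/25  (struct: AddU busy until I6 writes@18; RAW R1: wait I4 write@21)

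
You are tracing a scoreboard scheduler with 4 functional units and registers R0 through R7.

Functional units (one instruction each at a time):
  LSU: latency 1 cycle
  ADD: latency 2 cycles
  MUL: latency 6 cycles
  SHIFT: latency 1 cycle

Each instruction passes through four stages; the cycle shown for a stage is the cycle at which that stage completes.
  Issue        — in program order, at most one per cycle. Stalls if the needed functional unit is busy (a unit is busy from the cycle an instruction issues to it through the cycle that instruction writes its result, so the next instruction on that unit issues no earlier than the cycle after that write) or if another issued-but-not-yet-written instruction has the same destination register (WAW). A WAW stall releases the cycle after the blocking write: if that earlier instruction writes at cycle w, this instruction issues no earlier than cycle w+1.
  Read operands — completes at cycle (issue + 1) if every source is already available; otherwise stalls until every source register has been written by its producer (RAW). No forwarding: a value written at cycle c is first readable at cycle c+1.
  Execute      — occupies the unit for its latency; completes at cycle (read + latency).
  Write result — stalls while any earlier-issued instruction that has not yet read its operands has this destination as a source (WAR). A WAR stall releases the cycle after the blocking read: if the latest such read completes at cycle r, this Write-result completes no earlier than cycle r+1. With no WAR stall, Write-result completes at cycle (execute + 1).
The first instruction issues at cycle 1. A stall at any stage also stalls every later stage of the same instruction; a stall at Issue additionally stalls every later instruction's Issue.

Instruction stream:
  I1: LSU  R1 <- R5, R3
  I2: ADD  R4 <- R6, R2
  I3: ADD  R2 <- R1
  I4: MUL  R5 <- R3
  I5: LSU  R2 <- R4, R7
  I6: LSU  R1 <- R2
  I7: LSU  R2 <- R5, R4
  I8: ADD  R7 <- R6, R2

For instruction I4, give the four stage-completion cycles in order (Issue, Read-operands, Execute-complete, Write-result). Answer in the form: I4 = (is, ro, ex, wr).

I1 -> (1, 2, 3, 4)
I2 -> (2, 3, 5, 6)
I3 -> (7, 8, 10, 11)  // struct: ADD busy until I2 writes@6
I4 -> (8, 9, 15, 16)
I5 -> (12, 13, 14, 15)  // WAW R2: wait I3 write@11
I6 -> (16, 17, 18, 19)  // struct: LSU busy until I5 writes@15
I7 -> (20, 21, 22, 23)  // struct: LSU busy until I6 writes@19
I8 -> (21, 24, 26, 27)  // RAW R2: wait I7 write@23

I4 = (8, 9, 15, 16)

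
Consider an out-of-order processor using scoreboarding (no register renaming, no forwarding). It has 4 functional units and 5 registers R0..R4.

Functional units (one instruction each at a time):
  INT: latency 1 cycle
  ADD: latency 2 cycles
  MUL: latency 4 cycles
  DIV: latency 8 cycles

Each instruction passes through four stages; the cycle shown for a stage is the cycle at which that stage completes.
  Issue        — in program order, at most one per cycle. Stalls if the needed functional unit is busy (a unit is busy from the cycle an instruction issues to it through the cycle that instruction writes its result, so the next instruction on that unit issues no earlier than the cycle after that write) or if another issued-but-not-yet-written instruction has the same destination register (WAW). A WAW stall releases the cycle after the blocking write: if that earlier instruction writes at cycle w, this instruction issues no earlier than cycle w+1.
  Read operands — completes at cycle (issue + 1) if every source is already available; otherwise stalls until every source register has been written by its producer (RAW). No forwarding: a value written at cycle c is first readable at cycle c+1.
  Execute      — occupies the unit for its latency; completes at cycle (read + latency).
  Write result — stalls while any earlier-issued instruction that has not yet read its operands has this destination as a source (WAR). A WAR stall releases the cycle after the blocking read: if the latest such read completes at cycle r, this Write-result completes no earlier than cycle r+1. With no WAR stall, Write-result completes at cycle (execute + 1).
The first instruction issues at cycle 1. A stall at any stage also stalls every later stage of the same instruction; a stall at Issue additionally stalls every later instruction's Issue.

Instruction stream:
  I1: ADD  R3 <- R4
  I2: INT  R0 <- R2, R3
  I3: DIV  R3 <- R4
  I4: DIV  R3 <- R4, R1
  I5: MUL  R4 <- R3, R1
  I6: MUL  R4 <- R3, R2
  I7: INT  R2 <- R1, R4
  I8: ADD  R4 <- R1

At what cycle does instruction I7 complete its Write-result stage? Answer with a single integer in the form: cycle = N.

I1  is:1  ro:2  ex:4  wr:5
I2  is:2  ro:6  ex:7  wr:8  — RAW R3: wait I1 write@5
I3  is:6  ro:7  ex:15  wr:16  — WAW R3: wait I1 write@5
I4  is:17  ro:18  ex:26  wr:27  — struct: DIV busy until I3 writes@16
I5  is:18  ro:28  ex:32  wr:33  — RAW R3: wait I4 write@27
I6  is:34  ro:35  ex:39  wr:40  — struct: MUL busy until I5 writes@33
I7  is:35  ro:41  ex:42  wr:43  — RAW R4: wait I6 write@40
I8  is:41  ro:42  ex:44  wr:45  — WAW R4: wait I6 write@40

cycle = 43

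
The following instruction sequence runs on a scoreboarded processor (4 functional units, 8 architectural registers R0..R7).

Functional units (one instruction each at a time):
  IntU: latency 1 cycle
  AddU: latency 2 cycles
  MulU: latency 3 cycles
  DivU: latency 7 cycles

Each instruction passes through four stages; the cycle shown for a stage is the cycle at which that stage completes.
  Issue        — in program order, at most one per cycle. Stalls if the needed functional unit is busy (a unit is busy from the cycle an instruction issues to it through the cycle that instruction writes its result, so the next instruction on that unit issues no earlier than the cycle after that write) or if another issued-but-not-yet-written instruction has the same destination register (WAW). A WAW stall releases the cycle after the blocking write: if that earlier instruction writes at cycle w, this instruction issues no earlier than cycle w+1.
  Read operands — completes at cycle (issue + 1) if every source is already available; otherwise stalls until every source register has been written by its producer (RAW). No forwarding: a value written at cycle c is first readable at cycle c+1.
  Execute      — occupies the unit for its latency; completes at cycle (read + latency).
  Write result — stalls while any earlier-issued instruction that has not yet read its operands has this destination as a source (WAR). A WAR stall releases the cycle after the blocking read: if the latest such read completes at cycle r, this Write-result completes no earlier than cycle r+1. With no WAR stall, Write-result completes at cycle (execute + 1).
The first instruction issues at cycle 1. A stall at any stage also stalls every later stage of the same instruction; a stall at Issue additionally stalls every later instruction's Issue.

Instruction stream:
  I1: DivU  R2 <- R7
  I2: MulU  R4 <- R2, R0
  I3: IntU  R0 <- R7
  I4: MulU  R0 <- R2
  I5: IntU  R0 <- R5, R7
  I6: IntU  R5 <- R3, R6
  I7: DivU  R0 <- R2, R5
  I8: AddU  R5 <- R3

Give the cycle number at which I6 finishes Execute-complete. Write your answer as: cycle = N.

cycle = 28

cycle 1: I1 issues→DivU
cycle 2: I1 reads, I2 issues→MulU
cycle 3: I3 issues→IntU
cycle 4: I3 reads
cycle 5: I3 exec-done
cycle 9: I1 exec-done
cycle 10: I1 writes R2
cycle 11: I2 reads
cycle 12: I3 writes R0
cycle 14: I2 exec-done
cycle 15: I2 writes R4
cycle 16: I4 issues→MulU
cycle 17: I4 reads
cycle 20: I4 exec-done
cycle 21: I4 writes R0
cycle 22: I5 issues→IntU
cycle 23: I5 reads
cycle 24: I5 exec-done
cycle 25: I5 writes R0
cycle 26: I6 issues→IntU
cycle 27: I6 reads, I7 issues→DivU
cycle 28: I6 exec-done
cycle 29: I6 writes R5
cycle 30: I7 reads, I8 issues→AddU
cycle 31: I8 reads
cycle 33: I8 exec-done
cycle 34: I8 writes R5
cycle 37: I7 exec-done
cycle 38: I7 writes R0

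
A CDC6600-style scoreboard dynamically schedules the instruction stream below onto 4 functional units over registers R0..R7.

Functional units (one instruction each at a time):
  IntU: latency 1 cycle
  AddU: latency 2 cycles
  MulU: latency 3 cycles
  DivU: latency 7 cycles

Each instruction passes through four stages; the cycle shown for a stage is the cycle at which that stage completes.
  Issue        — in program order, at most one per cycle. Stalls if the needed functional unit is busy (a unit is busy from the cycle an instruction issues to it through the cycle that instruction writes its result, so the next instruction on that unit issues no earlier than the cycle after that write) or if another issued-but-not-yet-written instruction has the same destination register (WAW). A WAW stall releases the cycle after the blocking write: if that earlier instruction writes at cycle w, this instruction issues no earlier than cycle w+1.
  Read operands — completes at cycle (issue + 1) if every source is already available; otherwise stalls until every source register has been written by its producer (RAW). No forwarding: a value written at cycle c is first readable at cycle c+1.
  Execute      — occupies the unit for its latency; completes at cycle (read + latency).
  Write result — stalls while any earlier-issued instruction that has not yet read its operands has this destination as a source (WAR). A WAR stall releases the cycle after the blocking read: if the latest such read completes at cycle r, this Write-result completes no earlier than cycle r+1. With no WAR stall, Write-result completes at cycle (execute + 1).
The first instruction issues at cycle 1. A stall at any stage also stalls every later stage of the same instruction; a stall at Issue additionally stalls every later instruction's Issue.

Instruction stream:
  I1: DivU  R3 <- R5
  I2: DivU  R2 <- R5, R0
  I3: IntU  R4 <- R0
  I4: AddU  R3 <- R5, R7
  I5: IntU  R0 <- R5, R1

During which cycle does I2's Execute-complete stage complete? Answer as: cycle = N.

cycle = 19

c1: I1 dispatched to DivU
c2: I1 operands ready
c9: I1 complete
c10: R3←I1
c11: I2 dispatched to DivU
c12: I2 operands ready | I3 dispatched to IntU
c13: I3 operands ready | I4 dispatched to AddU
c14: I3 complete | I4 operands ready
c15: R4←I3
c16: I4 complete | I5 dispatched to IntU
c17: R3←I4 | I5 operands ready
c18: I5 complete
c19: I2 complete | R0←I5
c20: R2←I2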